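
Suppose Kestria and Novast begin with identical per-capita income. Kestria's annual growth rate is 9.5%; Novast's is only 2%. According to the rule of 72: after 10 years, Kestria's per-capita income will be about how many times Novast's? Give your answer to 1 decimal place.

Only the 7.5-point difference matters.
72/7.5 ≈ 9.60 years per doubling of the ratio; 10 years gives 1.04 doublings, so ≈ 2.1×.

approximately 2.1 times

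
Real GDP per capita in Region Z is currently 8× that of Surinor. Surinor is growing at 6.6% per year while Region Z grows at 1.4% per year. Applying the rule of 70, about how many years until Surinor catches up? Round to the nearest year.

Surinor gains on Region Z at 6.6% − 1.4% = 5.2 points a year.
At that relative rate the gap halves every 70/5.2 ≈ 13.46 years.
An 8× gap closes after 3 halvings: 3 × 13.46 ≈ 40 years.

about 40 years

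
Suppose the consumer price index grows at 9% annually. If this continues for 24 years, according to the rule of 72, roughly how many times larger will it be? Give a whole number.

approximately 8 times

72/9 ≈ 8.00 years per doubling.
24 years fits 3 doublings: 2^3 = 8.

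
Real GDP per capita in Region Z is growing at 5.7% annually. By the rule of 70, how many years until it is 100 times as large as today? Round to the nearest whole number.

At 5.7% it doubles every 70/5.7 ≈ 12.28 years.
100× is log₂ 100 ≈ 6.64 doublings, so ≈ 6.64 × 12.28 = 82 years.

about 82 years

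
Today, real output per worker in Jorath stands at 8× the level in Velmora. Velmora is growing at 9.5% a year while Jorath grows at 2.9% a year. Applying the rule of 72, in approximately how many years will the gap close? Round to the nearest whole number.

roughly 33 years

The growth-rate gap is 9.5% − 2.9% = 6.6 percentage points.
So the ratio between them halves every 72/6.6 ≈ 10.91 years.
An 8× gap closes after 3 halvings: 3 × 10.91 ≈ 33 years.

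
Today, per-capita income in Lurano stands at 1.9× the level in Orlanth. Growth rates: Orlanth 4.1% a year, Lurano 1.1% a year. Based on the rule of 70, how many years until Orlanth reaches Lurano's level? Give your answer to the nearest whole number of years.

around 22 years

What matters is the difference: 3 pp.
Rule of 70 on the gap: the ratio halves every 70/3 ≈ 23.33 years.
A 1.9× gap takes log₂(1.9) ≈ 0.93 halvings to close: 0.93 × 23.33 ≈ 22 years.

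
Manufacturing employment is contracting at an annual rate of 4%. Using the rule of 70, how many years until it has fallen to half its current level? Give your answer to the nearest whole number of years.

around 18 years

The rule works in reverse for decay: 70/4 ≈ 17.50 years to halve.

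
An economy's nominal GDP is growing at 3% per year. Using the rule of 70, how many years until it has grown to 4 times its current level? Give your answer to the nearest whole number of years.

One doubling takes 70/3 = 23.33 years.
4 = 2^2, so 2 doublings → 47 years.

≈ 47 years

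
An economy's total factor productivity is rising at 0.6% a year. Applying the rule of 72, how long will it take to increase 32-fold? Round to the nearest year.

around 600 years

Doubling time ≈ 72/0.6 = 120.00 years.
32× is 5 doublings, so 5 × 120.00 ≈ 600 years.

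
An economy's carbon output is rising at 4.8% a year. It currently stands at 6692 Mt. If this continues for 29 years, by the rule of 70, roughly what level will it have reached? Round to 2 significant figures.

It doubles every 70/4.8 ≈ 14.58 years, so 29 years is 1.99 doublings.
2^1.99 ≈ 3.97; 6692 × 3.97 ≈ 27000 Mt.

roughly 27000 Mt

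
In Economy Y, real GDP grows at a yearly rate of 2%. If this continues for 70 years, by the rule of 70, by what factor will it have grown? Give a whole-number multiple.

At 2% one doubling takes ≈ 35.00 years; 70 years is 2 of them, so ×4.

approximately 4 times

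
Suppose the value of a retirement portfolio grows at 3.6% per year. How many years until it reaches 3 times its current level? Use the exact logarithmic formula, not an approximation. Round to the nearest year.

31 years

t = ln(3) / ln(1 + 0.036) = 1.0986 / 0.035367 ≈ 31.06.
≈ 31 years.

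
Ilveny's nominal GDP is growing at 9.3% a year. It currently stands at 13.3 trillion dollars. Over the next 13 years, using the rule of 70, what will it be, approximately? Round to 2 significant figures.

around 44 trillion dollars

Doubling time ≈ 70/9.3 = 7.53 years.
13 years is 13/7.53 ≈ 1.73 doublings, a factor of 2^1.73 ≈ 3.32.
13.3 × 3.32 ≈ 44 trillion dollars.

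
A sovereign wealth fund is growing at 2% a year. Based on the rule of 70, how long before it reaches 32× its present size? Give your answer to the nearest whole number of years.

At 2% it doubles every 70/2 ≈ 35.00 years.
32 = 2^5, so 5 doublings → 175 years.

roughly 175 years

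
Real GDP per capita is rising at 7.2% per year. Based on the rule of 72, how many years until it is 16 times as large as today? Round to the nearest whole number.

about 40 years

At 7.2% it doubles every 72/7.2 ≈ 10.00 years.
Getting to 16× needs 4 doublings: 4 × 10.00 ≈ 40 years.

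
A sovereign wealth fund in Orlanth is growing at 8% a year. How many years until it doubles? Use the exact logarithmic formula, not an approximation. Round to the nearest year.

9 years

t = ln(2) / ln(1 + 0.08) = 0.6931 / 0.076961 ≈ 9.01.
≈ 9 years.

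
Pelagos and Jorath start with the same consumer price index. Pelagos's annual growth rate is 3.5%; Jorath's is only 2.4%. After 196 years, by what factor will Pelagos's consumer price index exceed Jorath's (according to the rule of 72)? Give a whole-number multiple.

Pelagos pulls ahead at 1.1 pp per year, so the ratio doubles every 72/1.1 ≈ 65.45 years.
In 196 years that's 2.99 doublings: 2^2.99 ≈ 8.

approximately 8 times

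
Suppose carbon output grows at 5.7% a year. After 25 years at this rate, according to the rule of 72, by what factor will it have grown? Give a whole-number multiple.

72/5.7 ≈ 12.63 years per doubling.
25 years fits 2 doublings: 2^2 = 4.

about 4 times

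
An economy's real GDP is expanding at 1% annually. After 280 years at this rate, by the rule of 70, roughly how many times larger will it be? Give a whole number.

approximately 16 times

70/1 ≈ 70.00 years per doubling.
280 years fits 4 doublings: 2^4 = 16.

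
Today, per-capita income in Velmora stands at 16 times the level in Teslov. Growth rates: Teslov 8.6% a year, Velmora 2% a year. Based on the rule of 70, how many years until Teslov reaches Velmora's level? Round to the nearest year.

42 years

What matters is the difference: 6.6 pp.
Rule of 70 on the gap: the ratio halves every 70/6.6 ≈ 10.61 years.
A 16 times gap closes after 4 halvings: 4 × 10.61 ≈ 42 years.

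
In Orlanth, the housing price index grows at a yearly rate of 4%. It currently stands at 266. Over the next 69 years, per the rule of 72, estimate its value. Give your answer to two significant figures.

≈ 3800

It doubles every 72/4 ≈ 18.00 years, so 69 years is 3.83 doublings.
2^3.83 ≈ 14.22; 266 × 14.22 ≈ 3800.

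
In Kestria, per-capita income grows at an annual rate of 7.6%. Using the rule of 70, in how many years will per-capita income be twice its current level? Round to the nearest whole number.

≈ 9 years

At 7.6%, doubling takes about 70/7.6 = 9.21 years.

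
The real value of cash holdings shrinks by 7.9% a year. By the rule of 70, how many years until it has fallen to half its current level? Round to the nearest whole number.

Halving time ≈ 70 / 7.9 = 8.86 → 9 years.

around 9 years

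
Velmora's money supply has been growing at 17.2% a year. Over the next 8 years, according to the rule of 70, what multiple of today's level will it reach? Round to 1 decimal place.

Doubling time ≈ 70/17.2 = 4.07 years.
8 years / 4.07 ≈ 1.97 doublings → factor 2^1.97 ≈ 3.9.

≈ 3.9 times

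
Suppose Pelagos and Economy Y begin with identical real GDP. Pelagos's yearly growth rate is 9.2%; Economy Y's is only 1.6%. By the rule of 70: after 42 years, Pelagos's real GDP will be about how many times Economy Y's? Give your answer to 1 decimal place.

Rate gap = 9.2% − 1.6% = 7.6 points.
The ratio doubles every 70/7.6 ≈ 9.21 years.
42/9.21 ≈ 4.56 doublings → ratio ≈ 2^4.56 ≈ 23.6.

roughly 23.6 times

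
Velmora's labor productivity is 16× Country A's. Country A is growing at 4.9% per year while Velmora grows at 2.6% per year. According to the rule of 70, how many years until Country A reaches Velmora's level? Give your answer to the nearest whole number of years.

approximately 122 years

The growth-rate gap is 4.9% − 2.6% = 2.3 percentage points.
So the ratio between them halves every 70/2.3 ≈ 30.43 years.
A 16× gap closes after 4 halvings: 4 × 30.43 ≈ 122 years.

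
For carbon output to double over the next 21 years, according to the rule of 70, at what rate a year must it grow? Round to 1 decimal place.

70 / 21 ≈ 3.33, so about 3.3% a year.

around 3.3%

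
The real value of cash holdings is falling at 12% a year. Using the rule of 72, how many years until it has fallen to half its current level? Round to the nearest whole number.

≈ 6 years

The rule works in reverse for decay: 72/12 ≈ 6.00 years to halve.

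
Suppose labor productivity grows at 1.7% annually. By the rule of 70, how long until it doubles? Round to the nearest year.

roughly 41 years

70/1.7 ≈ 41.18, so it doubles roughly every 41 years.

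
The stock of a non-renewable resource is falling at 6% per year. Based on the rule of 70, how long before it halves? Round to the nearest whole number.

The rule works in reverse for decay: 70/6 ≈ 11.67 years to halve.

roughly 12 years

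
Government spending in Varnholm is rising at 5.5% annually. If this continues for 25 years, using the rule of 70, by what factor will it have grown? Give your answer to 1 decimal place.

≈ 3.9 times

Doubles every ≈ 12.73 years (70/5.5).
25 years is 1.96 doublings; 2^1.96 ≈ 3.9×.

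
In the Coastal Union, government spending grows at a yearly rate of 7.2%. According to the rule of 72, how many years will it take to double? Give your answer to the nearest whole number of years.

around 10 years

Doubling time ≈ 72 / 7.2 = 10.00 years.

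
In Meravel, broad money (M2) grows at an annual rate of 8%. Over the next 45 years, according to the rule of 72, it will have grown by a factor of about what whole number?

≈ 32 times

At 8% one doubling takes ≈ 9.00 years; 45 years is 5 of them, so ×32.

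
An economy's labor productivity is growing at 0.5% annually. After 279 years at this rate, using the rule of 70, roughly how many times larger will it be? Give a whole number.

At 0.5% one doubling takes ≈ 140.00 years; 279 years is 2 of them, so ×4.

around 4 times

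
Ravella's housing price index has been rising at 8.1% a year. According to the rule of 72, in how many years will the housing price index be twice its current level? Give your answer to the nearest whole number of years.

roughly 9 years

Doubling time ≈ 72 / 8.1 = 8.89 years.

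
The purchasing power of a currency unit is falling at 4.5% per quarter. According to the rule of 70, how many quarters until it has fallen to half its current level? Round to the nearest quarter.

The rule works in reverse for decay: 70/4.5 ≈ 15.56 quarters to halve.

16 quarters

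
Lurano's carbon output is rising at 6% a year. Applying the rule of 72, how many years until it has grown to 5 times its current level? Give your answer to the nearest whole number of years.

about 28 years

One doubling takes 72/6 = 12.00 years.
Reaching 5× takes log₂(5) ≈ 2.32 doublings.
2.32 × 12.00 ≈ 28 years.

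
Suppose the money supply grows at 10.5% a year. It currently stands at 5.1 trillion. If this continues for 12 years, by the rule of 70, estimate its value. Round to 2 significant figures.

Doubling time ≈ 70/10.5 = 6.67 years.
12 years is 12/6.67 ≈ 1.80 doublings, a factor of 2^1.80 ≈ 3.48.
5.1 × 3.48 ≈ 18 trillion.

roughly 18 trillion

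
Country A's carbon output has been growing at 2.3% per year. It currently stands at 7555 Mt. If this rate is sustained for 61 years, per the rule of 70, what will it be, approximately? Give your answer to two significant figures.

30000 Mt

Doubling time ≈ 70/2.3 = 30.43 years.
61 years is 61/30.43 ≈ 2.00 doublings, a factor of 2^2.00 ≈ 4.00.
7555 × 4.00 ≈ 30000 Mt.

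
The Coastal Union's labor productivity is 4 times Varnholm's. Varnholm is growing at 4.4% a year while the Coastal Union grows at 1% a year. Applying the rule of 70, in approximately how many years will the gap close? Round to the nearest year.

≈ 41 years

Varnholm gains on the Coastal Union at 4.4% − 1% = 3.4 points a year.
At that relative rate the gap halves every 70/3.4 ≈ 20.59 years.
A 4 times gap closes after 2 halvings: 2 × 20.59 ≈ 41 years.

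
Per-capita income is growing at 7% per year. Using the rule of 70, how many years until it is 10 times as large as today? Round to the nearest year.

33 years

At 7% it doubles every 70/7 ≈ 10.00 years.
Reaching 10× takes log₂(10) ≈ 3.32 doublings.
3.32 × 10.00 ≈ 33 years.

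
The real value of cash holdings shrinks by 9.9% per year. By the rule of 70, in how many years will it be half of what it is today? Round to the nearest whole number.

approximately 7 years

Halving time ≈ 70 / 9.9 = 7.07 → 7 years.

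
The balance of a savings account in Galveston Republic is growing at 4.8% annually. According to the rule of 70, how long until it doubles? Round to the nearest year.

Doubling time ≈ 70 / 4.8 = 14.58 years.

≈ 15 years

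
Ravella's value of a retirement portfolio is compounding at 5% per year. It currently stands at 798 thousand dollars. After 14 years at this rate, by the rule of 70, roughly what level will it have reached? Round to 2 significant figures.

about 1600 thousand dollars

Doubling time ≈ 70/5 = 14.00 years.
14 years is 14/14.00 ≈ 1.00 doublings, a factor of 2^1.00 ≈ 2.00.
798 × 2.00 ≈ 1600 thousand dollars.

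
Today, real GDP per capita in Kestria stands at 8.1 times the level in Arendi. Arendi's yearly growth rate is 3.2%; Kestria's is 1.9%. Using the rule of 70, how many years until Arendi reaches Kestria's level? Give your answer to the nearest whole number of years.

163 years

The growth-rate gap is 3.2% − 1.9% = 1.3 percentage points.
So the ratio between them halves every 70/1.3 ≈ 53.85 years.
An 8.1 times gap takes log₂(8.1) ≈ 3.02 halvings to close: 3.02 × 53.85 ≈ 163 years.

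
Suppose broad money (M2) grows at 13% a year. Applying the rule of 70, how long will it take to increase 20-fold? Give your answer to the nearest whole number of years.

about 23 years

One doubling takes 70/13 = 5.38 years.
20× is log₂ 20 ≈ 4.32 doublings, so ≈ 4.32 × 5.38 = 23 years.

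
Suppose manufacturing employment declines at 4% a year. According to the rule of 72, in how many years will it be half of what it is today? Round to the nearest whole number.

Falling at 4%, it halves about every 72/4 = 18.00 years.

roughly 18 years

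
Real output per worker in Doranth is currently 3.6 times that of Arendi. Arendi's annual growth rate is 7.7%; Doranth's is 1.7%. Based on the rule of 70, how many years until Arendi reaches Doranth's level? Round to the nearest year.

around 22 years

Arendi gains on Doranth at 7.7% − 1.7% = 6 points a year.
At that relative rate the gap halves every 70/6 ≈ 11.67 years.
A 3.6 times gap takes log₂(3.6) ≈ 1.85 halvings to close: 1.85 × 11.67 ≈ 22 years.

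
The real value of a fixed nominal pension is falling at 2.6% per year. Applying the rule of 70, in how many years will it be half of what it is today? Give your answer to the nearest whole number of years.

around 27 years

Halving time ≈ 70 / 2.6 = 26.92 → 27 years.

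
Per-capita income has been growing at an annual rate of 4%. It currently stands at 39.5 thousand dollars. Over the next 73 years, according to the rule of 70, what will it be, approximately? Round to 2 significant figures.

≈ 710 thousand dollars

It doubles every 70/4 ≈ 17.50 years, so 73 years is 4.17 doublings.
2^4.17 ≈ 18.00; 39.5 × 18.00 ≈ 710 thousand dollars.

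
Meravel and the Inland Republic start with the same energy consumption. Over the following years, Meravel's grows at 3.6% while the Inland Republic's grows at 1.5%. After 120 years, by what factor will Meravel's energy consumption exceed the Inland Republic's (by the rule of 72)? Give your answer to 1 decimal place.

approximately 11.3 times

Rate gap = 3.6% − 1.5% = 2.1 points.
The ratio doubles every 72/2.1 ≈ 34.29 years.
120/34.29 ≈ 3.50 doublings → ratio ≈ 2^3.50 ≈ 11.3.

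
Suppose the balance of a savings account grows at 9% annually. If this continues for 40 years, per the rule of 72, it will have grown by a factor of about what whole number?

around 32 times

At 9% one doubling takes ≈ 8.00 years; 40 years is 5 of them, so ×32.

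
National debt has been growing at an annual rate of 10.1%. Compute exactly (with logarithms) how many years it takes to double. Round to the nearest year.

t = ln(2) / ln(1 + 0.101) = 0.6931 / 0.096219 ≈ 7.20.
≈ 7 years.

7 years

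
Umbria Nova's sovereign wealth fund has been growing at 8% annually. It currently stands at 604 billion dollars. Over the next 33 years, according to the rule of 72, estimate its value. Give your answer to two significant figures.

Doubling time ≈ 72/8 = 9.00 years.
33 years is 33/9.00 ≈ 3.67 doublings, a factor of 2^3.67 ≈ 12.73.
604 × 12.73 ≈ 7700 billion dollars.

approximately 7700 billion dollars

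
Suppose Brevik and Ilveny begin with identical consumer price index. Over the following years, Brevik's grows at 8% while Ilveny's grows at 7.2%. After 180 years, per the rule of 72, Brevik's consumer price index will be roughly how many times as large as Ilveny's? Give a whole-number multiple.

roughly 4 times

Rate gap = 8% − 7.2% = 0.8 points.
The ratio doubles every 72/0.8 ≈ 90.00 years.
180/90.00 ≈ 2.00 doublings → ratio ≈ 2^2.00 ≈ 4.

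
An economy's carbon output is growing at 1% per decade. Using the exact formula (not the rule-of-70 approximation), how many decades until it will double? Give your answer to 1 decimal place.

t = ln(2) / ln(1 + 0.01) = 0.6931 / 0.009950 ≈ 69.66.

69.7 decades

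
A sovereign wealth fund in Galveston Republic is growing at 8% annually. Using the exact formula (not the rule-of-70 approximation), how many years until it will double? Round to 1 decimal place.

t = ln(2) / ln(1 + 0.08) = 0.6931 / 0.076961 ≈ 9.01.

9.0 years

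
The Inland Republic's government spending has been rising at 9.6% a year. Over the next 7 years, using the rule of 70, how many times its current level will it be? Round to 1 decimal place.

roughly 1.9 times

Doubles every ≈ 7.29 years (70/9.6).
7 years is 0.96 doublings; 2^0.96 ≈ 1.9×.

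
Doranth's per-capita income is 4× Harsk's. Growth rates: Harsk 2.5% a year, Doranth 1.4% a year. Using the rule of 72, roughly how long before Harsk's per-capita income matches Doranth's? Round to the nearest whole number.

The growth-rate gap is 2.5% − 1.4% = 1.1 percentage points.
So the ratio between them halves every 72/1.1 ≈ 65.45 years.
A 4× gap closes after 2 halvings: 2 × 65.45 ≈ 131 years.

about 131 years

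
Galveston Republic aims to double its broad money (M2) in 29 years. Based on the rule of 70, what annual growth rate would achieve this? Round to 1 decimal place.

70 / 29 ≈ 2.41, so about 2.4% annually.

around 2.4%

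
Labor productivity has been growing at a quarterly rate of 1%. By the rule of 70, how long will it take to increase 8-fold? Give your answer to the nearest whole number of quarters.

210 quarters

Doubling time ≈ 70/1 = 70.00 quarters.
8× is 3 doublings, so 3 × 70.00 ≈ 210 quarters.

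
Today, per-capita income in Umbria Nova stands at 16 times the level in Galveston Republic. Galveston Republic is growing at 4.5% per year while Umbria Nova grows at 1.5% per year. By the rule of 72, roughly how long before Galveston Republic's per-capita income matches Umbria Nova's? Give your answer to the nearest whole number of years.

about 96 years

Galveston Republic gains on Umbria Nova at 4.5% − 1.5% = 3 points a year.
At that relative rate the gap halves every 72/3 ≈ 24.00 years.
A 16 times gap closes after 4 halvings: 4 × 24.00 ≈ 96 years.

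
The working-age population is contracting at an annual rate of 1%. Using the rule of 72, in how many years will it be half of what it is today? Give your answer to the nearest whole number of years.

The rule works in reverse for decay: 72/1 ≈ 72.00 years to halve.

about 72 years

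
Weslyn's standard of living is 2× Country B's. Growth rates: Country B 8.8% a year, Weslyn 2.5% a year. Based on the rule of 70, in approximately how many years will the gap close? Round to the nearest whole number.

The growth-rate gap is 8.8% − 2.5% = 6.3 percentage points.
So the ratio between them halves every 70/6.3 ≈ 11.11 years.
A 2× gap closes after 1 halving: 1 × 11.11 ≈ 11 years.

about 11 years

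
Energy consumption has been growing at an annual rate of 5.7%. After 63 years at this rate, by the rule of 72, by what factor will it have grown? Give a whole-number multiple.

At 5.7% one doubling takes ≈ 12.63 years; 63 years is 5 of them, so ×32.

≈ 32 times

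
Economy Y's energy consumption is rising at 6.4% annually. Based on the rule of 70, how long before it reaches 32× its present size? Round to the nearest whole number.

At 6.4% it doubles every 70/6.4 ≈ 10.94 years.
32 = 2^5, so 5 doublings → 55 years.

about 55 years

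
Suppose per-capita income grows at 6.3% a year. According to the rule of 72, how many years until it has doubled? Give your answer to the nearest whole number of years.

At 6.3%, doubling takes about 72/6.3 = 11.43 years.

approximately 11 years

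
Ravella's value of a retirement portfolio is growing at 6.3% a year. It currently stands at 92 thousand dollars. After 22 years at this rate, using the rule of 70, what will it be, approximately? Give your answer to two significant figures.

around 360 thousand dollars

It doubles every 70/6.3 ≈ 11.11 years, so 22 years is 1.98 doublings.
2^1.98 ≈ 3.94; 92 × 3.94 ≈ 360 thousand dollars.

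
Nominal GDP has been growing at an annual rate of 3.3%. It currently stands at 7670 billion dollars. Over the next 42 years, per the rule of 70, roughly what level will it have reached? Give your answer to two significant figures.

It doubles every 70/3.3 ≈ 21.21 years, so 42 years is 1.98 doublings.
2^1.98 ≈ 3.94; 7670 × 3.94 ≈ 30000 billion dollars.

≈ 30000 billion dollars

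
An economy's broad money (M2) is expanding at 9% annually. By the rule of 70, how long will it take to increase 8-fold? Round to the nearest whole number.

approximately 23 years

One doubling takes 70/9 = 7.78 years.
Getting to 8× needs 3 doublings: 3 × 7.78 ≈ 23 years.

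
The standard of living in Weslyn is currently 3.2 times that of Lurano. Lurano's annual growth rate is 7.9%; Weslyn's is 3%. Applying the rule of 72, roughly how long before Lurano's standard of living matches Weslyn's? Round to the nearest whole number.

Lurano gains on Weslyn at 7.9% − 3% = 4.9 points a year.
At that relative rate the gap halves every 72/4.9 ≈ 14.69 years.
A 3.2 times gap takes log₂(3.2) ≈ 1.68 halvings to close: 1.68 × 14.69 ≈ 25 years.

roughly 25 years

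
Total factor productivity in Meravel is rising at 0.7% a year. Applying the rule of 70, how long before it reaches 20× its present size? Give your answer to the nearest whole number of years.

Doubling time ≈ 70/0.7 = 100.00 years.
Reaching 20× takes log₂(20) ≈ 4.32 doublings.
4.32 × 100.00 ≈ 432 years.

approximately 432 years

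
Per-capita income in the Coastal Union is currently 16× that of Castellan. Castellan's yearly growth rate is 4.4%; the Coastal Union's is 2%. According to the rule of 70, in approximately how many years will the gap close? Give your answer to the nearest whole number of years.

The growth-rate gap is 4.4% − 2% = 2.4 percentage points.
So the ratio between them halves every 70/2.4 ≈ 29.17 years.
A 16× gap closes after 4 halvings: 4 × 29.17 ≈ 117 years.

approximately 117 years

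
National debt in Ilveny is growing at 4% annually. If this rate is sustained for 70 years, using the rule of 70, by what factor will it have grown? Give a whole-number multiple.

70/4 ≈ 17.50 years per doubling.
70 years fits 4 doublings: 2^4 = 16.

around 16 times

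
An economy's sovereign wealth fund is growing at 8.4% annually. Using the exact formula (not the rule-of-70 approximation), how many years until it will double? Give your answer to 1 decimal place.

8.6 years

t = ln(2) / ln(1 + 0.084) = 0.6931 / 0.080658 ≈ 8.59.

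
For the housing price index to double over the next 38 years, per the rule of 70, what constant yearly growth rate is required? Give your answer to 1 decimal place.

70 / 38 ≈ 1.84, so about 1.8% per year.

roughly 1.8%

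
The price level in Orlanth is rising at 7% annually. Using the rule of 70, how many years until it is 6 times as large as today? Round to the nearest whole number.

One doubling takes 70/7 = 10.00 years.
6× is log₂ 6 ≈ 2.58 doublings, so ≈ 2.58 × 10.00 = 26 years.

approximately 26 years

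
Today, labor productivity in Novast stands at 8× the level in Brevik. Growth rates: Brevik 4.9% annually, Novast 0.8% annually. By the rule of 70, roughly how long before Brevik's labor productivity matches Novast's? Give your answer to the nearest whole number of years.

approximately 51 years

What matters is the difference: 4.1 pp.
Rule of 70 on the gap: the ratio halves every 70/4.1 ≈ 17.07 years.
An 8× gap closes after 3 halvings: 3 × 17.07 ≈ 51 years.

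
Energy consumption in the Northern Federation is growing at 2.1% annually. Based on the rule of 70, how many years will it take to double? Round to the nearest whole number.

≈ 33 years

Doubling time ≈ 70 / 2.1 = 33.33 years.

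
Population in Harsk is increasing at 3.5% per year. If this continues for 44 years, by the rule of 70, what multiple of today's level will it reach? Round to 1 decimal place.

Doubles every ≈ 20.00 years (70/3.5).
44 years is 2.20 doublings; 2^2.20 ≈ 4.6×.

approximately 4.6 times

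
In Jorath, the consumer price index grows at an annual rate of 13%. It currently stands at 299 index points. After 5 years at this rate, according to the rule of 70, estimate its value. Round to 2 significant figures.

It doubles every 70/13 ≈ 5.38 years, so 5 years is 0.93 doublings.
2^0.93 ≈ 1.91; 299 × 1.91 ≈ 570 index points.

roughly 570 index points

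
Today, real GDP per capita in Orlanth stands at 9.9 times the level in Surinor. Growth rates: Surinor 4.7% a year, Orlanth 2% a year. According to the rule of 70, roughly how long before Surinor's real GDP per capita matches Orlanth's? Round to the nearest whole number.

about 86 years

Surinor gains on Orlanth at 4.7% − 2% = 2.7 points a year.
At that relative rate the gap halves every 70/2.7 ≈ 25.93 years.
A 9.9 times gap takes log₂(9.9) ≈ 3.31 halvings to close: 3.31 × 25.93 ≈ 86 years.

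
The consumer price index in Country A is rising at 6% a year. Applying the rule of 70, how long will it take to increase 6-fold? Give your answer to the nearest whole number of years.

≈ 30 years

Doubling time ≈ 70/6 = 11.67 years.
Reaching 6× takes log₂(6) ≈ 2.58 doublings.
2.58 × 11.67 ≈ 30 years.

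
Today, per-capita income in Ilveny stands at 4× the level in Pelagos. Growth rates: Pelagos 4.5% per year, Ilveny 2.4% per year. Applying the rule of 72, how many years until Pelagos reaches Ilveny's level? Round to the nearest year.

The growth-rate gap is 4.5% − 2.4% = 2.1 percentage points.
So the ratio between them halves every 72/2.1 ≈ 34.29 years.
A 4× gap closes after 2 halvings: 2 × 34.29 ≈ 69 years.

about 69 years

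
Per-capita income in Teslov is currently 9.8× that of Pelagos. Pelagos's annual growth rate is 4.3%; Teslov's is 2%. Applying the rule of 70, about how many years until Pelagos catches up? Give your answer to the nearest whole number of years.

What matters is the difference: 2.3 pp.
Rule of 70 on the gap: the ratio halves every 70/2.3 ≈ 30.43 years.
A 9.8× gap takes log₂(9.8) ≈ 3.29 halvings to close: 3.29 × 30.43 ≈ 100 years.

approximately 100 years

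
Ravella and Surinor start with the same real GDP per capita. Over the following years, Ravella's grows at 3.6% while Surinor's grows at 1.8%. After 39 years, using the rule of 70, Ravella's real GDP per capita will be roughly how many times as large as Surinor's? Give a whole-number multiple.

≈ 2 times

Rate gap = 3.6% − 1.8% = 1.8 points.
The ratio doubles every 70/1.8 ≈ 38.89 years.
39/38.89 ≈ 1.00 doublings → ratio ≈ 2^1.00 ≈ 2.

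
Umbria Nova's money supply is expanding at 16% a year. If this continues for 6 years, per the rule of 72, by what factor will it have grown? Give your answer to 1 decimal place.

Doubling time ≈ 72/16 = 4.50 years.
6 years / 4.50 ≈ 1.33 doublings → factor 2^1.33 ≈ 2.5.

approximately 2.5 times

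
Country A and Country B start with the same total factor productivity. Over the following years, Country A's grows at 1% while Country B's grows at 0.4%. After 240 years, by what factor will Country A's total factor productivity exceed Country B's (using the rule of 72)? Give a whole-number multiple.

Rate gap = 1% − 0.4% = 0.6 points.
The ratio doubles every 72/0.6 ≈ 120.00 years.
240/120.00 ≈ 2.00 doublings → ratio ≈ 2^2.00 ≈ 4.

about 4 times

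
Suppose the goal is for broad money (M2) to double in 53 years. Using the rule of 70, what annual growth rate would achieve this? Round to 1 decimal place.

70 / 53 ≈ 1.32, so about 1.3% annually.

around 1.3% annually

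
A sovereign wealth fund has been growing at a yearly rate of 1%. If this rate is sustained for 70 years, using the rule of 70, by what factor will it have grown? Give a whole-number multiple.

At 1% one doubling takes ≈ 70.00 years; 70 years is 1 of them, so ×2.

approximately 2 times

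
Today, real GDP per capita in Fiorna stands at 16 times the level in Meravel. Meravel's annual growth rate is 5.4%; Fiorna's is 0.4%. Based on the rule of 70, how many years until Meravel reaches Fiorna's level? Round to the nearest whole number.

around 56 years

The growth-rate gap is 5.4% − 0.4% = 5 percentage points.
So the ratio between them halves every 70/5 ≈ 14.00 years.
A 16 times gap closes after 4 halvings: 4 × 14.00 ≈ 56 years.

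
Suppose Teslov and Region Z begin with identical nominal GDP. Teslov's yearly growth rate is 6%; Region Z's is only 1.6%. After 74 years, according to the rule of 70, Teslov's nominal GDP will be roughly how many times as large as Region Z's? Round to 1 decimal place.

approximately 25.1 times

Teslov pulls ahead at 4.4 pp per year, so the ratio doubles every 70/4.4 ≈ 15.91 years.
In 74 years that's 4.65 doublings: 2^4.65 ≈ 25.1.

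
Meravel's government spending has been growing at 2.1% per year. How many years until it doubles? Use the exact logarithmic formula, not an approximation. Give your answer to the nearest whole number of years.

t = ln(2) / ln(1 + 0.021) = 0.6931 / 0.020783 ≈ 33.35.
≈ 33 years.

33 years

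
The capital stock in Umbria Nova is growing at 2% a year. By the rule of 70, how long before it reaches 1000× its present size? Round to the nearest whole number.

approximately 349 years

At 2% it doubles every 70/2 ≈ 35.00 years.
Reaching 1000× takes log₂(1000) ≈ 9.97 doublings.
9.97 × 35.00 ≈ 349 years.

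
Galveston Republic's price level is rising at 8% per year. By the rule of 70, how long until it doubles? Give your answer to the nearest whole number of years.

At 8%, doubling takes about 70/8 = 8.75 years.

around 9 years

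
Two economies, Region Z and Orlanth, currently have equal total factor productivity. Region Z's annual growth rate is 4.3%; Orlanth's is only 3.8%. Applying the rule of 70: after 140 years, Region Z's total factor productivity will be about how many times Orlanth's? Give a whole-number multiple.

Region Z pulls ahead at 0.5 pp per year, so the ratio doubles every 70/0.5 ≈ 140.00 years.
In 140 years that's 1.00 doublings: 2^1.00 ≈ 2.

about 2 times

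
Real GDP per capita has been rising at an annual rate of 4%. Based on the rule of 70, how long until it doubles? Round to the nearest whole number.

around 18 years

At 4%, doubling takes about 70/4 = 17.50 years.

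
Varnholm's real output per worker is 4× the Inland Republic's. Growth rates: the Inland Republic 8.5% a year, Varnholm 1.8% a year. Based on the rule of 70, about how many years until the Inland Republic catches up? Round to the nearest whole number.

What matters is the difference: 6.7 pp.
Rule of 70 on the gap: the ratio halves every 70/6.7 ≈ 10.45 years.
A 4× gap closes after 2 halvings: 2 × 10.45 ≈ 21 years.

approximately 21 years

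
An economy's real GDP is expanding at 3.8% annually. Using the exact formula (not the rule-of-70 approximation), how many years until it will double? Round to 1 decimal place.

18.6 years

t = ln(2) / ln(1 + 0.038) = 0.6931 / 0.037296 ≈ 18.58.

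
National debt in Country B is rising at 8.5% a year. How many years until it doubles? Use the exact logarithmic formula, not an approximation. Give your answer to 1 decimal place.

t = ln(2) / ln(1 + 0.085) = 0.6931 / 0.081580 ≈ 8.50.

8.5 years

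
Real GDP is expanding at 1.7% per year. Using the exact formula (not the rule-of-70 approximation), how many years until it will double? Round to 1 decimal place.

41.1 years

t = ln(2) / ln(1 + 0.017) = 0.6931 / 0.016857 ≈ 41.12.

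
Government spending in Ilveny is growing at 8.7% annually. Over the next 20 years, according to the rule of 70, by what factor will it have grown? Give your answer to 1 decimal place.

Doubles every ≈ 8.05 years (70/8.7).
20 years is 2.48 doublings; 2^2.48 ≈ 5.6×.

≈ 5.6 times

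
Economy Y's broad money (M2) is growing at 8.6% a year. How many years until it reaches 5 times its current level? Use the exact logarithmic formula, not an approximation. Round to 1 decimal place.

t = ln(5) / ln(1 + 0.086) = 1.6094 / 0.082501 ≈ 19.51.

19.5 years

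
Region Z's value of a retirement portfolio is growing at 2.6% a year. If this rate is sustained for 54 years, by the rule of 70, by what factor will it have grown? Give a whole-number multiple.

≈ 4 times

At 2.6% one doubling takes ≈ 26.92 years; 54 years is 2 of them, so ×4.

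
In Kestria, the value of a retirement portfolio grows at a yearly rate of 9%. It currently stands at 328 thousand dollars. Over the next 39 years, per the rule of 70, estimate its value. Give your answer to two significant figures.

roughly 11000 thousand dollars

It doubles every 70/9 ≈ 7.78 years, so 39 years is 5.01 doublings.
2^5.01 ≈ 32.22; 328 × 32.22 ≈ 11000 thousand dollars.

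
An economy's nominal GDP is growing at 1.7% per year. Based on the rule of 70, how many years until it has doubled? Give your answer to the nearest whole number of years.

around 41 years

70/1.7 ≈ 41.18, so it doubles roughly every 41 years.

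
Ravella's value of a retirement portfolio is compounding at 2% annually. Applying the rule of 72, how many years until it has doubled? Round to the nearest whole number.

72/2 ≈ 36.00, so it doubles roughly every 36 years.

roughly 36 years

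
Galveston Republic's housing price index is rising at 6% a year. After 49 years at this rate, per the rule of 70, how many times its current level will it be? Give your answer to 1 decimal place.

Doubles every ≈ 11.67 years (70/6).
49 years is 4.20 doublings; 2^4.20 ≈ 18.4×.

about 18.4 times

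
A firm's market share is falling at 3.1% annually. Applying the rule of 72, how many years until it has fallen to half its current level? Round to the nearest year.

approximately 23 years

Halving time ≈ 72 / 3.1 = 23.23 → 23 years.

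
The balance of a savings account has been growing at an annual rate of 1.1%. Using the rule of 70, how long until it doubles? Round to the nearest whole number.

70/1.1 ≈ 63.64, so it doubles roughly every 64 years.

about 64 years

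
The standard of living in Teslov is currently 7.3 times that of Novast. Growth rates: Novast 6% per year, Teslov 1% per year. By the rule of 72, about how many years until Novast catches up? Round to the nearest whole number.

41 years

What matters is the difference: 5 pp.
Rule of 72 on the gap: the ratio halves every 72/5 ≈ 14.40 years.
A 7.3 times gap takes log₂(7.3) ≈ 2.87 halvings to close: 2.87 × 14.40 ≈ 41 years.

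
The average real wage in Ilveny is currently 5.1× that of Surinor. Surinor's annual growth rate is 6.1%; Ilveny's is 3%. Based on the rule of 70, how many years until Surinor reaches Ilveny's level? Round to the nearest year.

Surinor gains on Ilveny at 6.1% − 3% = 3.1 points a year.
At that relative rate the gap halves every 70/3.1 ≈ 22.58 years.
A 5.1× gap takes log₂(5.1) ≈ 2.35 halvings to close: 2.35 × 22.58 ≈ 53 years.

roughly 53 years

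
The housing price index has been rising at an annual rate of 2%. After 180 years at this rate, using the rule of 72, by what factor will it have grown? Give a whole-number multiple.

approximately 32 times

72/2 ≈ 36.00 years per doubling.
180 years fits 5 doublings: 2^5 = 32.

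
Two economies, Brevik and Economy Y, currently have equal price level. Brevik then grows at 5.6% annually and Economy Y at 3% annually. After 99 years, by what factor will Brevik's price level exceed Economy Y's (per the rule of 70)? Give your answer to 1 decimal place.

≈ 12.8 times

Brevik pulls ahead at 2.6 pp per year, so the ratio doubles every 70/2.6 ≈ 26.92 years.
In 99 years that's 3.68 doublings: 2^3.68 ≈ 12.8.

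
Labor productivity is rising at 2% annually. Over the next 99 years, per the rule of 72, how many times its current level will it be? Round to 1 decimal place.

Doubling time ≈ 72/2 = 36.00 years.
99 years / 36.00 ≈ 2.75 doublings → factor 2^2.75 ≈ 6.7.

6.7 times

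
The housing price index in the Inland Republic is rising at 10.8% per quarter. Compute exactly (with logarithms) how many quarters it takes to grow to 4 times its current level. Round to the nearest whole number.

t = ln(4) / ln(1 + 0.108) = 1.3863 / 0.102557 ≈ 13.52.
≈ 14 quarters.

14 quarters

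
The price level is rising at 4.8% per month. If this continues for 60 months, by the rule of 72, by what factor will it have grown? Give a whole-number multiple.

approximately 16 times

At 4.8% one doubling takes ≈ 15.00 months; 60 months is 4 of them, so ×16.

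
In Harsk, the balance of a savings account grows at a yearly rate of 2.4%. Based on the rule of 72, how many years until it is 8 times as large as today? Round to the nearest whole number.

At 2.4% it doubles every 72/2.4 ≈ 30.00 years.
8× is 3 doublings, so 3 × 30.00 ≈ 90 years.

approximately 90 years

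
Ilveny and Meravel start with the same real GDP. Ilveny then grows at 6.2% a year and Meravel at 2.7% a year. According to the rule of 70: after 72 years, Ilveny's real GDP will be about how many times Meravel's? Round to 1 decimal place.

Ilveny pulls ahead at 3.5 pp per year, so the ratio doubles every 70/3.5 ≈ 20.00 years.
In 72 years that's 3.60 doublings: 2^3.60 ≈ 12.1.

about 12.1 times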